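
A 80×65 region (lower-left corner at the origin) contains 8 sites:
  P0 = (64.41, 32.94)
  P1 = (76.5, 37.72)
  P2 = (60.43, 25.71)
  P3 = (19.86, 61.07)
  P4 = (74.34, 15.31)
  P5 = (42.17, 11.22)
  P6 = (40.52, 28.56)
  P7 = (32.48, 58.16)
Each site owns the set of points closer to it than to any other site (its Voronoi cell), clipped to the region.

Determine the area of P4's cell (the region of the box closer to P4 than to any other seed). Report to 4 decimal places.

1. box [0,80]×[0,65]: [(0, 0) (80, 0) (80, 65) (0, 65)]
2. ⊥bis P4·P0 via (69.375,24.125): [(26.5428, 0) (80, 0) (80, 30.1095)]  |A|=804.7841
3. ⊥bis P4·P1 via (75.42,26.515): [(73.8815, 26.6633) (26.5428, 0) (80, 0) (80, 26.0736)]  |A|=792.4373
4. ⊥bis P4·P2 via (67.385,20.51): [(73.8815, 26.6633) (70.6063, 24.8185) (52.0504, 0) (80, 0) (80, 26.0736)]  |A|=475.9062
5. ⊥bis P4·P3 via (47.1,38.19): [(73.8815, 26.6633) (70.6063, 24.8185) (52.0504, 0) (80, 0) (80, 26.0736)]  |A|=475.9062
6. ⊥bis P4·P5 via (58.255,13.265): [(73.8815, 26.6633) (70.6063, 24.8185) (58.7946, 9.0204) (59.9415, 0) (80, 0) (80, 26.0736)]  |A|=440.316
7. ⊥bis P4·P6 via (57.43,21.935): [(73.8815, 26.6633) (70.6063, 24.8185) (58.7946, 9.0204) (59.9415, 0) (80, 0) (80, 26.0736)]  |A|=440.316
8. ⊥bis P4·P7 via (53.41,36.735): [(73.8815, 26.6633) (70.6063, 24.8185) (58.7946, 9.0204) (59.9415, 0) (80, 0) (80, 26.0736)]  |A|=440.316
9. canonical 6-gon: [(73.8815, 26.6633) (70.6063, 24.8185) (58.7946, 9.0204) (59.9415, 0) (80, 0) (80, 26.0736)]
10. shoelace: 440.316

Area of P4's cell: 440.3160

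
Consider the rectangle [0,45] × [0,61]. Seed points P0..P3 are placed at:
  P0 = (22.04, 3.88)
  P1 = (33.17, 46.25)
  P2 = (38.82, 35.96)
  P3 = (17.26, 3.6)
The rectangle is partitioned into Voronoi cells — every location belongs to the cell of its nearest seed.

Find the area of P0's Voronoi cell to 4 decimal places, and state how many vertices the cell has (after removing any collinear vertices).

1. box [0,45]×[0,61]: [(0, 0) (45, 0) (45, 61) (0, 61)]
2. ⊥bis P0·P1 via (27.605,25.065): [(0, 32.3164) (0, 0) (45, 0) (45, 20.4956)]  |A|=1188.2705
3. ⊥bis P0·P2 via (30.43,19.92): [(13.5205, 28.7648) (0, 32.3164) (0, 0) (45, 0) (45, 12.2989)]  |A|=1059.2571
4. ⊥bis P0·P3 via (19.65,3.74): [(18.3315, 26.2483) (19.8691, 0) (45, 0) (45, 12.2989)]  |A|=493.8188
5. canonical 4-gon: [(18.3315, 26.2483) (19.8691, 0) (45, 0) (45, 12.2989)]
6. shoelace: 493.8188

Area of P0's cell: 493.8188 (4 vertices)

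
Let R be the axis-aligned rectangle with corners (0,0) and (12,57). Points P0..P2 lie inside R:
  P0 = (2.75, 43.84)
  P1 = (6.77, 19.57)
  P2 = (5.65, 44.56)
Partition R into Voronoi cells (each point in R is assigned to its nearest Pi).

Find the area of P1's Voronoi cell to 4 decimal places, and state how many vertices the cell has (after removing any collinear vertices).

1. box [0,12]×[0,57]: [(0, 0) (12, 0) (12, 57) (0, 57)]
2. ⊥bis P1·P0 via (4.76,31.705): [(0, 30.9166) (0, 0) (12, 0) (12, 32.9042)]  |A|=382.9247
3. ⊥bis P1·P2 via (6.21,32.065): [(7.2018, 32.1095) (0, 30.9166) (0, 0) (12, 0) (12, 32.3245)]  |A|=381.5339
4. canonical 5-gon: [(7.2018, 32.1095) (0, 30.9166) (0, 0) (12, 0) (12, 32.3245)]
5. shoelace: 381.5339

Area of P1's cell: 381.5339 (5 vertices)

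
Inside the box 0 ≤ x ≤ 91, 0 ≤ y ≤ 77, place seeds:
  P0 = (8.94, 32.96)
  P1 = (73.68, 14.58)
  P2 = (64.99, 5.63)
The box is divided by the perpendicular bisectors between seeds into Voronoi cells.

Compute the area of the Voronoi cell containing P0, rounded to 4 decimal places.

Area of P0's cell: 3382.4341

1. box [0,91]×[0,77]: [(0, 0) (91, 0) (91, 77) (0, 77)]
2. ⊥bis P0·P1 via (41.31,23.77): [(0, 0) (34.5616, 0) (56.4223, 77) (0, 77)]  |A|=3502.8777
3. ⊥bis P0·P2 via (36.965,19.295): [(0, 0) (27.5568, 0) (44.3247, 34.3887) (56.4223, 77) (0, 77)]  |A|=3382.4341
4. canonical 5-gon: [(0, 0) (27.5568, 0) (44.3247, 34.3887) (56.4223, 77) (0, 77)]
5. shoelace: 3382.4341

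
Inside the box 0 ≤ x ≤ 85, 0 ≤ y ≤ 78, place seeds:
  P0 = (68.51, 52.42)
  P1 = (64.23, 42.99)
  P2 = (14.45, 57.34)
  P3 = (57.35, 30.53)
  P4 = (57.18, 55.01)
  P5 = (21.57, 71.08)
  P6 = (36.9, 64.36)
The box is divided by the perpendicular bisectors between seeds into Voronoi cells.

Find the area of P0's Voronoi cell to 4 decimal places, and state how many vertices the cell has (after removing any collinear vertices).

Area of P0's cell: 681.7352 (4 vertices)

1. box [0,85]×[0,78]: [(0, 0) (85, 0) (85, 78) (0, 78)]
2. ⊥bis P0·P1 via (66.37,47.705): [(0, 77.8284) (85, 39.2494) (85, 78) (0, 78)]  |A|=1654.1942
3. ⊥bis P0·P2 via (41.48,54.88): [(41.8402, 58.8383) (85, 39.2494) (85, 78) (43.5842, 78)]  |A|=1233.0317
4. ⊥bis P0·P3 via (62.93,41.475): [(41.8402, 58.8383) (85, 39.2494) (85, 78) (43.5842, 78)]  |A|=1233.0317
5. ⊥bis P0·P4 via (62.845,53.715): [(61.9316, 49.7194) (85, 39.2494) (85, 78) (68.3965, 78)]  |A|=681.7352
6. ⊥bis P0·P5 via (45.04,61.75): [(61.9316, 49.7194) (85, 39.2494) (85, 78) (68.3965, 78)]  |A|=681.7352
7. ⊥bis P0·P6 via (52.705,58.39): [(61.9316, 49.7194) (85, 39.2494) (85, 78) (68.3965, 78)]  |A|=681.7352
8. canonical 4-gon: [(61.9316, 49.7194) (85, 39.2494) (85, 78) (68.3965, 78)]
9. shoelace: 681.7352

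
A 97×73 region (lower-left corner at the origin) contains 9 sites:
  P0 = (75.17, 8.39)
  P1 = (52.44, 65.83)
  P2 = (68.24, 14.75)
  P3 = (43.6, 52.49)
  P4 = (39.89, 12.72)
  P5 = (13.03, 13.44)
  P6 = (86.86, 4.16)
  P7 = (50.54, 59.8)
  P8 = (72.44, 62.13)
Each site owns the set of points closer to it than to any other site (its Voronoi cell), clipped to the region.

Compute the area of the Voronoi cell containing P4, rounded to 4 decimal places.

1. box [0,97]×[0,73]: [(0, 0) (97, 0) (97, 73) (0, 73)]
2. ⊥bis P4·P0 via (57.53,10.555): [(0, 0) (56.2346, 0) (65.194, 73) (0, 73)]  |A|=4432.1434
3. ⊥bis P4·P1 via (46.165,39.275): [(0, 50.1839) (0, 0) (56.2346, 0) (60.6352, 35.8557)]  |A|=2529.6188
4. ⊥bis P4·P2 via (54.065,13.735): [(52.3407, 37.8157) (0, 50.1839) (0, 0) (55.0485, 0)]  |A|=2354.1777
5. ⊥bis P4·P3 via (41.745,32.605): [(52.7876, 31.5749) (0, 36.4992) (0, 0) (55.0485, 0)]  |A|=1832.428
6. ⊥bis P4·P5 via (26.46,13.08): [(52.7876, 31.5749) (27.0202, 33.9786) (26.1094, 0) (55.0485, 0)]  |A|=895.7391
7. ⊥bis P4·P6 via (63.375,8.44): [(52.7876, 31.5749) (27.0202, 33.9786) (26.1094, 0) (55.0485, 0)]  |A|=895.7391
8. ⊥bis P4·P7 via (45.215,36.26): [(52.7876, 31.5749) (27.0202, 33.9786) (26.1094, 0) (55.0485, 0)]  |A|=895.7391
9. ⊥bis P4·P8 via (56.165,37.425): [(52.7876, 31.5749) (27.0202, 33.9786) (26.1094, 0) (55.0485, 0)]  |A|=895.7391
10. canonical 4-gon: [(52.7876, 31.5749) (27.0202, 33.9786) (26.1094, 0) (55.0485, 0)]
11. shoelace: 895.7391

Area of P4's cell: 895.7391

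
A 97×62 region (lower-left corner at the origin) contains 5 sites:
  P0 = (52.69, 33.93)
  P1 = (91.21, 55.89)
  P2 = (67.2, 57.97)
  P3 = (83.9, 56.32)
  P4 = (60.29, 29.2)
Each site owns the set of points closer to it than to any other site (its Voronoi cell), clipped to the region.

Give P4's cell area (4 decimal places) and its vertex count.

Area of P4's cell: 1713.4612 (6 vertices)

1. box [0,97]×[0,62]: [(0, 0) (97, 0) (97, 62) (0, 62)]
2. ⊥bis P4·P0 via (56.49,31.565): [(36.8449, 0) (97, 0) (97, 62) (75.4318, 62)]  |A|=2533.4216
3. ⊥bis P4·P1 via (75.75,42.545): [(68.5296, 50.9098) (36.8449, 0) (97, 0) (97, 17.9272)]  |A|=1786.4371
4. ⊥bis P4·P2 via (63.745,43.585): [(77.7574, 40.2195) (63.9415, 43.5378) (36.8449, 0) (97, 0) (97, 17.9272)]  |A|=1727.8997
5. ⊥bis P4·P3 via (72.095,42.76): [(86.0551, 30.6067) (73.9677, 41.1297) (63.9415, 43.5378) (36.8449, 0) (97, 0) (97, 17.9272)]  |A|=1713.4612
6. canonical 6-gon: [(86.0551, 30.6067) (73.9677, 41.1297) (63.9415, 43.5378) (36.8449, 0) (97, 0) (97, 17.9272)]
7. shoelace: 1713.4612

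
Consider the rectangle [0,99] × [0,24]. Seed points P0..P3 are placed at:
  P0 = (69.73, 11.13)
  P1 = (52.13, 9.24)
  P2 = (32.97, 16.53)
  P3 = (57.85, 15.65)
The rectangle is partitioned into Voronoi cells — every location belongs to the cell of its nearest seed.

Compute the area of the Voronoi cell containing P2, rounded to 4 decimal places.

1. box [0,99]×[0,24]: [(0, 0) (99, 0) (99, 24) (0, 24)]
2. ⊥bis P2·P0 via (51.35,13.83): [(0, 0) (49.3184, 0) (52.844, 24) (0, 24)]  |A|=1225.9482
3. ⊥bis P2·P1 via (42.55,12.885): [(0, 0) (37.6475, 0) (46.779, 24) (0, 24)]  |A|=1013.1186
4. ⊥bis P2·P3 via (45.41,16.09): [(0, 0) (37.6475, 0) (45.5781, 20.8437) (45.6898, 24) (0, 24)]  |A|=1011.3996
5. canonical 5-gon: [(0, 0) (37.6475, 0) (45.5781, 20.8437) (45.6898, 24) (0, 24)]
6. shoelace: 1011.3996

Area of P2's cell: 1011.3996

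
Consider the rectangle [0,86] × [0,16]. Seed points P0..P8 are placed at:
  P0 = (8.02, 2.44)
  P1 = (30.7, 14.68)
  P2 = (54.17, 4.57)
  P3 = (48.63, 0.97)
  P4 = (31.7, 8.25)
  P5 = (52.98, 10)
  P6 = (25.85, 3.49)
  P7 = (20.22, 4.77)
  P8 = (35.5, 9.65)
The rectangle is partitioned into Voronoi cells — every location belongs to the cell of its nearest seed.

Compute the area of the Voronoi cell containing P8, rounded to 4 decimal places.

1. box [0,86]×[0,16]: [(0, 0) (86, 0) (86, 16) (0, 16)]
2. ⊥bis P8·P0 via (21.76,6.045): [(23.346, 0) (86, 0) (86, 16) (19.1481, 16)]  |A|=1036.047
3. ⊥bis P8·P1 via (33.1,12.165): [(22.7465, 2.285) (23.346, 0) (86, 0) (86, 16) (37.1188, 16)]  |A|=912.8127
4. ⊥bis P8·P2 via (44.835,7.11): [(22.7465, 2.285) (23.346, 0) (42.9004, 0) (47.2539, 16) (37.1188, 16)]  |A|=258.0473
5. ⊥bis P8·P3 via (42.065,5.31): [(22.7465, 2.285) (23.346, 0) (38.5547, 0) (45.9402, 11.172) (47.2539, 16) (37.1188, 16)]  |A|=233.772
6. ⊥bis P8·P4 via (33.6,8.95): [(32.5936, 11.6817) (36.8974, 0) (38.5547, 0) (45.9402, 11.172) (47.2539, 16) (37.1188, 16)]  |A|=140.5538
7. ⊥bis P8·P5 via (44.24,9.825): [(32.5936, 11.6817) (36.8974, 0) (38.5547, 0) (44.2638, 8.6361) (44.1164, 16) (37.1188, 16)]  |A|=126.6201
8. ⊥bis P8·P6 via (30.675,6.57): [(32.5936, 11.6817) (36.8974, 0) (38.5547, 0) (44.2638, 8.6361) (44.1164, 16) (37.1188, 16)]  |A|=126.6201
9. ⊥bis P8·P7 via (27.86,7.21): [(32.5936, 11.6817) (36.8974, 0) (38.5547, 0) (44.2638, 8.6361) (44.1164, 16) (37.1188, 16)]  |A|=126.6201
10. canonical 6-gon: [(32.5936, 11.6817) (36.8974, 0) (38.5547, 0) (44.2638, 8.6361) (44.1164, 16) (37.1188, 16)]
11. shoelace: 126.6201

Area of P8's cell: 126.6201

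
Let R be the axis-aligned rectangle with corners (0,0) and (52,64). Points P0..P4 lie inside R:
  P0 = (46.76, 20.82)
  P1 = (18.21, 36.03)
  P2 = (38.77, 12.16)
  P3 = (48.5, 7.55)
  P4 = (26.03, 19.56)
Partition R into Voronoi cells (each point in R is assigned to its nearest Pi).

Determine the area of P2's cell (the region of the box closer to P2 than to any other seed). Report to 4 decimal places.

Area of P2's cell: 270.4831

1. box [0,52]×[0,64]: [(0, 0) (52, 0) (52, 64) (0, 64)]
2. ⊥bis P2·P0 via (42.765,16.49): [(0, 55.9464) (0, 0) (52, 0) (52, 7.9695)]  |A|=1661.8128
3. ⊥bis P2·P1 via (28.49,24.095): [(31.6098, 26.7822) (0.5159, 0) (52, 0) (52, 7.9695)]  |A|=770.6778
4. ⊥bis P2·P3 via (43.635,9.855): [(45.5578, 13.9133) (31.6098, 26.7822) (0.5159, 0) (38.9658, 0)]  |A|=654.3328
5. ⊥bis P2·P4 via (32.4,15.86): [(45.5578, 13.9133) (36.2548, 22.4965) (23.1878, 0) (38.9658, 0)]  |A|=270.4831
6. canonical 4-gon: [(45.5578, 13.9133) (36.2548, 22.4965) (23.1878, 0) (38.9658, 0)]
7. shoelace: 270.4831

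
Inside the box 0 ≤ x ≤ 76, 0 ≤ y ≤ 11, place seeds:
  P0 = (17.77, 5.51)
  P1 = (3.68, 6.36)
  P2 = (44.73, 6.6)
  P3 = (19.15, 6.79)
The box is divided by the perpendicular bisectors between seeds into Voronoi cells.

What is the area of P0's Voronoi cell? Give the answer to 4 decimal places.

1. box [0,76]×[0,11]: [(0, 0) (76, 0) (76, 11) (0, 11)]
2. ⊥bis P0·P1 via (10.725,5.935): [(10.367, 0) (76, 0) (76, 11) (11.0306, 11)]  |A|=718.3137
3. ⊥bis P0·P2 via (31.25,6.055): [(10.367, 0) (31.4948, 0) (31.0501, 11) (11.0306, 11)]  |A|=226.3105
4. ⊥bis P0·P3 via (18.46,6.15): [(10.367, 0) (24.1643, 0) (13.9614, 11) (11.0306, 11)]  |A|=92.0055
5. canonical 4-gon: [(10.367, 0) (24.1643, 0) (13.9614, 11) (11.0306, 11)]
6. shoelace: 92.0055

Area of P0's cell: 92.0055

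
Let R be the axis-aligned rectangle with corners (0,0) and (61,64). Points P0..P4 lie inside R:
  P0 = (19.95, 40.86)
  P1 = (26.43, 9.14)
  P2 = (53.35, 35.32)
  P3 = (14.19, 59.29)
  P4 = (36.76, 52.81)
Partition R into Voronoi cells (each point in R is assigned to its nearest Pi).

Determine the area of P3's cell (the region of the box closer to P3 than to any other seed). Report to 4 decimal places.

Area of P3's cell: 396.5389

1. box [0,61]×[0,64]: [(0, 0) (61, 0) (61, 64) (0, 64)]
2. ⊥bis P3·P0 via (17.07,50.075): [(0, 44.74) (61, 63.8046) (61, 64) (0, 64)]  |A|=593.3878
3. ⊥bis P3·P1 via (20.31,34.215): [(0, 44.74) (61, 63.8046) (61, 64) (0, 64)]  |A|=593.3878
4. ⊥bis P3·P2 via (33.77,47.305): [(0, 44.74) (39.8171, 57.1842) (43.9891, 64) (0, 64)]  |A|=533.3473
5. ⊥bis P3·P4 via (25.475,56.05): [(0, 44.74) (24.419, 52.3718) (27.7575, 64) (0, 64)]  |A|=396.5389
6. canonical 4-gon: [(0, 44.74) (24.419, 52.3718) (27.7575, 64) (0, 64)]
7. shoelace: 396.5389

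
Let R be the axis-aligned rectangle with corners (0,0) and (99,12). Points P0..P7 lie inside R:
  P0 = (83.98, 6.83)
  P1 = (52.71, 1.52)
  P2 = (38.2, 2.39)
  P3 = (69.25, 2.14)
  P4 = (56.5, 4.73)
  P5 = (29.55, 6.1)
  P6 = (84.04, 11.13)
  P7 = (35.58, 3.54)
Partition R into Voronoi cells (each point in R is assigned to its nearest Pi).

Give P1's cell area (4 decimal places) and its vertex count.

Area of P1's cell: 77.6693 (4 vertices)

1. box [0,99]×[0,12]: [(0, 0) (99, 0) (99, 12) (0, 12)]
2. ⊥bis P1·P0 via (68.345,4.175): [(0, 0) (69.054, 0) (67.0162, 12) (0, 12)]  |A|=816.4211
3. ⊥bis P1·P2 via (45.455,1.955): [(45.3378, 0) (69.054, 0) (67.0162, 12) (46.0573, 12)]  |A|=268.0507
4. ⊥bis P1·P3 via (60.98,1.83): [(45.3378, 0) (61.0486, 0) (60.5988, 12) (46.0573, 12)]  |A|=181.5139
5. ⊥bis P1·P4 via (54.605,3.125): [(45.3378, 0) (57.2518, 0) (47.0882, 12) (46.0573, 12)]  |A|=77.6693
6. ⊥bis P1·P5 via (41.13,3.81): [(45.3378, 0) (57.2518, 0) (47.0882, 12) (46.0573, 12)]  |A|=77.6693
7. ⊥bis P1·P6 via (68.375,6.325): [(45.3378, 0) (57.2518, 0) (47.0882, 12) (46.0573, 12)]  |A|=77.6693
8. ⊥bis P1·P7 via (44.145,2.53): [(45.3378, 0) (57.2518, 0) (47.0882, 12) (46.0573, 12)]  |A|=77.6693
9. canonical 4-gon: [(45.3378, 0) (57.2518, 0) (47.0882, 12) (46.0573, 12)]
10. shoelace: 77.6693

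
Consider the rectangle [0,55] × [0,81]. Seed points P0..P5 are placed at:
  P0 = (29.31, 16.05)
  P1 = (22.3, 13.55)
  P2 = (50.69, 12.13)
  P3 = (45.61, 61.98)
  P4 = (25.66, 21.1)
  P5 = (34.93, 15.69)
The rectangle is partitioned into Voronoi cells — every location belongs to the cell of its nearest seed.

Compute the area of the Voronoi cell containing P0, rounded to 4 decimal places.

1. box [0,55]×[0,81]: [(0, 0) (55, 0) (55, 81) (0, 81)]
2. ⊥bis P0·P1 via (25.805,14.8): [(31.0832, 0) (55, 0) (55, 81) (2.1959, 81)]  |A|=3107.1987
3. ⊥bis P0·P2 via (40,14.09): [(31.0832, 0) (37.4166, 0) (52.2679, 81) (2.1959, 81)]  |A|=2284.4206
4. ⊥bis P0·P3 via (37.46,39.015): [(14.2289, 47.2594) (31.0832, 0) (37.4166, 0) (44.1356, 36.6459)]  |A|=733.293
5. ⊥bis P0·P4 via (27.485,18.575): [(25.0789, 16.8359) (31.0832, 0) (37.4166, 0) (42.8598, 29.6875)]  |A|=282.2727
6. ⊥bis P0·P5 via (32.12,15.87): [(32.5267, 22.219) (25.0789, 16.8359) (31.0832, 0) (31.1034, 0)]  |A|=79.0808
7. canonical 4-gon: [(32.5267, 22.219) (25.0789, 16.8359) (31.0832, 0) (31.1034, 0)]
8. shoelace: 79.0808

Area of P0's cell: 79.0808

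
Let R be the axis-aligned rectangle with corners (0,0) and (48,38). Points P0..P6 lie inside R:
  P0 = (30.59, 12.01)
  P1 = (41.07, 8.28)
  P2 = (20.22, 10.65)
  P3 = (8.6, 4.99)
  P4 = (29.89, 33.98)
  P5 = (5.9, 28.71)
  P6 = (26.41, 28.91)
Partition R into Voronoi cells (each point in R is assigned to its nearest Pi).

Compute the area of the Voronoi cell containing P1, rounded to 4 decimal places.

Area of P1's cell: 283.4184

1. box [0,48]×[0,38]: [(0, 0) (48, 0) (48, 38) (0, 38)]
2. ⊥bis P1·P0 via (35.83,10.145): [(32.2192, 0) (48, 0) (48, 38) (45.744, 38)]  |A|=342.6978
3. ⊥bis P1·P2 via (30.645,9.465): [(32.2192, 0) (48, 0) (48, 38) (45.744, 38)]  |A|=342.6978
4. ⊥bis P1·P3 via (24.835,6.635): [(32.2192, 0) (48, 0) (48, 38) (45.744, 38)]  |A|=342.6978
5. ⊥bis P1·P4 via (35.48,21.13): [(40.5201, 23.3225) (32.2192, 0) (48, 0) (48, 26.5764)]  |A|=283.4184
6. ⊥bis P1·P5 via (23.485,18.495): [(40.5201, 23.3225) (32.2192, 0) (48, 0) (48, 26.5764)]  |A|=283.4184
7. ⊥bis P1·P6 via (33.74,18.595): [(40.5201, 23.3225) (32.2192, 0) (48, 0) (48, 26.5764)]  |A|=283.4184
8. canonical 4-gon: [(40.5201, 23.3225) (32.2192, 0) (48, 0) (48, 26.5764)]
9. shoelace: 283.4184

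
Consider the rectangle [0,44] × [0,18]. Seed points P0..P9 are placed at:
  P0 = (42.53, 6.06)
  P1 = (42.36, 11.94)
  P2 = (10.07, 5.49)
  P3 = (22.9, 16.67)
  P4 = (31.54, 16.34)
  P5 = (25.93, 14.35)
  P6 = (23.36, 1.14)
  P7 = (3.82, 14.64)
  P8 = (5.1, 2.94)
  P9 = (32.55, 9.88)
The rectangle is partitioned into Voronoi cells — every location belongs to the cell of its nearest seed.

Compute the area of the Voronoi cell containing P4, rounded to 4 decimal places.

1. box [0,44]×[0,18]: [(0, 0) (44, 0) (44, 18) (0, 18)]
2. ⊥bis P4·P0 via (37.035,11.2): [(0, 0) (26.5586, 0) (43.3957, 18) (0, 18)]  |A|=629.5883
3. ⊥bis P4·P1 via (36.95,14.14): [(0, 0) (26.5586, 0) (34.7696, 8.7781) (38.5197, 18) (0, 18)]  |A|=607.1053
4. ⊥bis P4·P2 via (20.805,10.915): [(26.321, 0) (26.5586, 0) (34.7696, 8.7781) (38.5197, 18) (17.2246, 18)]  |A|=215.1957
5. ⊥bis P4·P3 via (27.22,16.505): [(26.5909, 0.0346) (34.7696, 8.7781) (38.5197, 18) (27.2771, 18)]  |A|=122.3055
6. ⊥bis P4·P5 via (28.735,15.345): [(32.0832, 5.9062) (34.7696, 8.7781) (38.5197, 18) (27.7932, 18)]  |A|=71.8638
7. ⊥bis P4·P6 via (27.45,8.74): [(31.9339, 6.3269) (32.295, 6.1326) (34.7696, 8.7781) (38.5197, 18) (27.7932, 18)]  |A|=71.8024
8. ⊥bis P4·P7 via (17.68,15.49): [(31.9339, 6.3269) (32.295, 6.1326) (34.7696, 8.7781) (38.5197, 18) (27.7932, 18)]  |A|=71.8024
9. ⊥bis P4·P8 via (18.32,9.64): [(31.9339, 6.3269) (32.295, 6.1326) (34.7696, 8.7781) (38.5197, 18) (27.7932, 18)]  |A|=71.8024
10. ⊥bis P4·P9 via (32.045,13.11): [(29.6601, 12.7371) (36.8357, 13.859) (38.5197, 18) (27.7932, 18)]  |A|=42.1386
11. canonical 4-gon: [(29.6601, 12.7371) (36.8357, 13.859) (38.5197, 18) (27.7932, 18)]
12. shoelace: 42.1386

Area of P4's cell: 42.1386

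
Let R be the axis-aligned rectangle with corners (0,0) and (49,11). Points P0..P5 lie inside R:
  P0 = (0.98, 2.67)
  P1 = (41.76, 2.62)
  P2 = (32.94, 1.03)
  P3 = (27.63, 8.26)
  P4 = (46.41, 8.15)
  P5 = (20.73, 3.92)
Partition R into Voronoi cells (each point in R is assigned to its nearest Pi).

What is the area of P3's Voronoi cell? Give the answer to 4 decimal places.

1. box [0,49]×[0,11]: [(0, 0) (49, 0) (49, 11) (0, 11)]
2. ⊥bis P3·P0 via (14.305,5.465): [(15.4513, 0) (49, 0) (49, 11) (13.144, 11)]  |A|=381.7258
3. ⊥bis P3·P1 via (34.695,5.44): [(15.4513, 0) (32.5236, 0) (36.9143, 11) (13.144, 11)]  |A|=224.6342
4. ⊥bis P3·P2 via (30.285,4.645): [(15.4513, 0) (23.9605, 0) (36.075, 8.8974) (36.9143, 11) (13.144, 11)]  |A|=186.5391
5. ⊥bis P3·P4 via (37.02,8.205): [(15.4513, 0) (23.9605, 0) (36.075, 8.8974) (36.9143, 11) (13.144, 11)]  |A|=186.5391
6. ⊥bis P3·P5 via (24.18,6.09): [(26.7308, 2.0346) (36.075, 8.8974) (36.9143, 11) (21.0917, 11)]  |A|=77.8714
7. canonical 4-gon: [(26.7308, 2.0346) (36.075, 8.8974) (36.9143, 11) (21.0917, 11)]
8. shoelace: 77.8714

Area of P3's cell: 77.8714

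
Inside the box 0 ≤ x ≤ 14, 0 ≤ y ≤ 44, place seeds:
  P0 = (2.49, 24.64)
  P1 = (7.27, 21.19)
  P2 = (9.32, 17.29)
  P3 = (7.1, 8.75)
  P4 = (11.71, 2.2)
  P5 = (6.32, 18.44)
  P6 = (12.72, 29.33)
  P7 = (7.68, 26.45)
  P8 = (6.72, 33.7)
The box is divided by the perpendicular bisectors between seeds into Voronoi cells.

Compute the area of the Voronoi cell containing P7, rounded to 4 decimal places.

Area of P7's cell: 38.6598

1. box [0,14]×[0,44]: [(0, 0) (14, 0) (14, 44) (0, 44)]
2. ⊥bis P7·P0 via (5.085,25.545): [(0, 40.1257) (13.9938, 0) (14, 0) (14, 44) (0, 44)]  |A|=335.245
3. ⊥bis P7·P1 via (7.475,23.82): [(0, 40.1257) (5.6366, 23.9633) (14, 23.3114) (14, 44) (0, 44)]  |A|=237.6891
4. ⊥bis P7·P2 via (8.5,21.87): [(0, 40.1257) (5.6366, 23.9633) (14, 23.3114) (14, 44) (0, 44)]  |A|=237.6891
5. ⊥bis P7·P3 via (7.39,17.6): [(0, 40.1257) (5.6366, 23.9633) (14, 23.3114) (14, 44) (0, 44)]  |A|=237.6891
6. ⊥bis P7·P4 via (9.695,14.325): [(0, 40.1257) (5.6366, 23.9633) (14, 23.3114) (14, 44) (0, 44)]  |A|=237.6891
7. ⊥bis P7·P5 via (7,22.445): [(0, 40.1257) (5.6366, 23.9633) (14, 23.3114) (14, 44) (0, 44)]  |A|=237.6891
8. ⊥bis P7·P6 via (10.2,27.89): [(0, 40.1257) (5.6366, 23.9633) (12.7612, 23.408) (0.9943, 44) (0, 44)]  |A|=90.9672
9. ⊥bis P7·P8 via (7.2,30.075): [(3.6683, 29.6073) (5.6366, 23.9633) (12.7612, 23.408) (8.8282, 30.2906)]  |A|=38.6598
10. canonical 4-gon: [(3.6683, 29.6073) (5.6366, 23.9633) (12.7612, 23.408) (8.8282, 30.2906)]
11. shoelace: 38.6598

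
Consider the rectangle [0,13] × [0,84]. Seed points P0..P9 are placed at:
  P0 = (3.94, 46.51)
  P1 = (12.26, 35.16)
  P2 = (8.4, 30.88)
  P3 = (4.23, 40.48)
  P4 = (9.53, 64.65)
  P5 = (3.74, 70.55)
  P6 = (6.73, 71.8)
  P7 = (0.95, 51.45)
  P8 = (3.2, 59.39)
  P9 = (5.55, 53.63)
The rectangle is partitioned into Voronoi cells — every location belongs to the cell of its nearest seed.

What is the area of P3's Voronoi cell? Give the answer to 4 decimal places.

1. box [0,13]×[0,84]: [(0, 0) (13, 0) (13, 84) (0, 84)]
2. ⊥bis P3·P0 via (4.085,43.495): [(0, 43.2985) (0, 0) (13, 0) (13, 43.9237)]  |A|=566.9449
3. ⊥bis P3·P1 via (8.245,37.82): [(12.2654, 43.8884) (0, 43.2985) (0, 25.375)]  |A|=109.9198
4. ⊥bis P3·P2 via (6.315,35.68): [(7.0342, 35.9924) (12.2654, 43.8884) (0, 43.2985) (0, 32.9369)]  |A|=83.3239
5. ⊥bis P3·P4 via (6.88,52.565): [(7.0342, 35.9924) (12.2654, 43.8884) (0, 43.2985) (0, 32.9369)]  |A|=83.3239
6. ⊥bis P3·P5 via (3.985,55.515): [(7.0342, 35.9924) (12.2654, 43.8884) (0, 43.2985) (0, 32.9369)]  |A|=83.3239
7. ⊥bis P3·P6 via (5.48,56.14): [(7.0342, 35.9924) (12.2654, 43.8884) (0, 43.2985) (0, 32.9369)]  |A|=83.3239
8. ⊥bis P3·P7 via (2.59,45.965): [(7.0342, 35.9924) (12.2654, 43.8884) (0, 43.2985) (0, 32.9369)]  |A|=83.3239
9. ⊥bis P3·P8 via (3.715,49.935): [(7.0342, 35.9924) (12.2654, 43.8884) (0, 43.2985) (0, 32.9369)]  |A|=83.3239
10. ⊥bis P3·P9 via (4.89,47.055): [(7.0342, 35.9924) (12.2654, 43.8884) (0, 43.2985) (0, 32.9369)]  |A|=83.3239
11. canonical 4-gon: [(7.0342, 35.9924) (12.2654, 43.8884) (0, 43.2985) (0, 32.9369)]
12. shoelace: 83.3239

Area of P3's cell: 83.3239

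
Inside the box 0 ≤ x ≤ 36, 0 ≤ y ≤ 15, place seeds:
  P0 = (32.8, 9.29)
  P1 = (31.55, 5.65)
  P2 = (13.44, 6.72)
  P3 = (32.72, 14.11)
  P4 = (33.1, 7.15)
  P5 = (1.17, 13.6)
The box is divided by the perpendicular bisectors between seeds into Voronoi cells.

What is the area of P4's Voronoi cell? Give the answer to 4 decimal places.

Area of P4's cell: 15.5698

1. box [0,36]×[0,15]: [(0, 0) (36, 0) (36, 15) (0, 15)]
2. ⊥bis P4·P0 via (32.95,8.22): [(0, 3.6008) (0, 0) (36, 0) (36, 8.6476)]  |A|=220.4714
3. ⊥bis P4·P1 via (32.325,6.4): [(30.8488, 7.9254) (36, 2.6025) (36, 8.6476)]  |A|=15.5698
4. ⊥bis P4·P2 via (23.27,6.935): [(30.8488, 7.9254) (36, 2.6025) (36, 8.6476)]  |A|=15.5698
5. ⊥bis P4·P3 via (32.91,10.63): [(30.8488, 7.9254) (36, 2.6025) (36, 8.6476)]  |A|=15.5698
6. ⊥bis P4·P5 via (17.135,10.375): [(30.8488, 7.9254) (36, 2.6025) (36, 8.6476)]  |A|=15.5698
7. canonical 3-gon: [(30.8488, 7.9254) (36, 2.6025) (36, 8.6476)]
8. shoelace: 15.5698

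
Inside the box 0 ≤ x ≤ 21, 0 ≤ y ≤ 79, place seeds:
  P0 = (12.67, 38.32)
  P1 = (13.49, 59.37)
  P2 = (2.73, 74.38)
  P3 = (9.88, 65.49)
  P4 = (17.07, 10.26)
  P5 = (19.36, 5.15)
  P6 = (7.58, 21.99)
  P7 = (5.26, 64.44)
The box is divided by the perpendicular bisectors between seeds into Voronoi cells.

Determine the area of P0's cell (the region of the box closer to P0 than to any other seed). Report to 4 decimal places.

Area of P0's cell: 396.6397

1. box [0,21]×[0,79]: [(0, 0) (21, 0) (21, 79) (0, 79)]
2. ⊥bis P0·P1 via (13.08,48.845): [(0, 49.3545) (0, 0) (21, 0) (21, 48.5365)]  |A|=1027.8556
3. ⊥bis P0·P2 via (7.7,56.35): [(0, 49.3545) (0, 0) (21, 0) (21, 48.5365)]  |A|=1027.8556
4. ⊥bis P0·P3 via (11.275,51.905): [(0, 49.3545) (0, 0) (21, 0) (21, 48.5365)]  |A|=1027.8556
5. ⊥bis P0·P4 via (14.87,24.29): [(0, 49.3545) (0, 21.9583) (21, 25.2512) (21, 48.5365)]  |A|=532.1557
6. ⊥bis P0·P5 via (16.015,21.735): [(0, 49.3545) (0, 21.9583) (21, 25.2512) (21, 48.5365)]  |A|=532.1557
7. ⊥bis P0·P6 via (10.125,30.155): [(0, 49.3545) (0, 33.3109) (21, 26.7653) (21, 48.5365)]  |A|=397.0552
8. ⊥bis P0·P7 via (8.965,51.38): [(1.6049, 49.292) (0, 48.8367) (0, 33.3109) (21, 26.7653) (21, 48.5365)]  |A|=396.6397
9. canonical 5-gon: [(1.6049, 49.292) (0, 48.8367) (0, 33.3109) (21, 26.7653) (21, 48.5365)]
10. shoelace: 396.6397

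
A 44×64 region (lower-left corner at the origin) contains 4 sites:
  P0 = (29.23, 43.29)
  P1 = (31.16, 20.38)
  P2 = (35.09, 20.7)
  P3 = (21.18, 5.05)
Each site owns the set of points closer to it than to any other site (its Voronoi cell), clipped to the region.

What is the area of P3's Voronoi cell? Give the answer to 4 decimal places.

Area of P3's cell: 668.2172

1. box [0,44]×[0,64]: [(0, 0) (44, 0) (44, 64) (0, 64)]
2. ⊥bis P3·P0 via (25.205,24.17): [(0, 29.476) (0, 0) (44, 0) (44, 20.2134)]  |A|=1093.1665
3. ⊥bis P3·P1 via (26.17,12.715): [(0.6265, 29.3441) (0, 29.476) (0, 0) (44, 0) (44, 1.1075)]  |A|=678.8211
4. ⊥bis P3·P2 via (28.135,12.875): [(34.1871, 7.4958) (0.6265, 29.3441) (0, 29.476) (0, 0) (42.6205, 0)]  |A|=668.2172
5. canonical 5-gon: [(34.1871, 7.4958) (0.6265, 29.3441) (0, 29.476) (0, 0) (42.6205, 0)]
6. shoelace: 668.2172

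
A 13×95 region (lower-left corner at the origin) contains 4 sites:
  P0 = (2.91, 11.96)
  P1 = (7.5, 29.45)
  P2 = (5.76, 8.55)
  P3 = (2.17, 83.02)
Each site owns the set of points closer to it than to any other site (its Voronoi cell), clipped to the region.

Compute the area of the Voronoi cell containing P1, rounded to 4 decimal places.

Area of P1's cell: 468.4617

1. box [0,13]×[0,95]: [(0, 0) (13, 0) (13, 95) (0, 95)]
2. ⊥bis P1·P0 via (5.205,20.705): [(0, 22.071) (13, 18.6593) (13, 95) (0, 95)]  |A|=970.2531
3. ⊥bis P1·P2 via (6.63,19): [(0, 22.071) (13, 18.6593) (13, 95) (0, 95)]  |A|=970.2531
4. ⊥bis P1·P3 via (4.835,56.235): [(0, 55.7539) (0, 22.071) (13, 18.6593) (13, 57.0474)]  |A|=468.4617
5. canonical 4-gon: [(0, 55.7539) (0, 22.071) (13, 18.6593) (13, 57.0474)]
6. shoelace: 468.4617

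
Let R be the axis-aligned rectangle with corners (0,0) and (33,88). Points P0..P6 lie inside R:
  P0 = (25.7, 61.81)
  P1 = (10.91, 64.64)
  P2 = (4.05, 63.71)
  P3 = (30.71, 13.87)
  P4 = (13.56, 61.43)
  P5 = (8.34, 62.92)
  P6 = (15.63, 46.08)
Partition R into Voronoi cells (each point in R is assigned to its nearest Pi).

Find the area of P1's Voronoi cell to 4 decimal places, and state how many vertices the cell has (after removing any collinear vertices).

1. box [0,33]×[0,88]: [(0, 0) (33, 0) (33, 88) (0, 88)]
2. ⊥bis P1·P0 via (18.305,63.225): [(0, 0) (6.2072, 0) (23.0456, 88) (0, 88)]  |A|=1287.1217
3. ⊥bis P1·P2 via (7.48,64.175): [(12.0444, 30.5063) (23.0456, 88) (4.2501, 88)]  |A|=540.3118
4. ⊥bis P1·P3 via (20.81,39.255): [(11.3581, 35.5688) (13.1466, 36.2663) (23.0456, 88) (4.2501, 88)]  |A|=535.5453
5. ⊥bis P1·P4 via (12.235,63.035): [(8.0976, 59.6194) (19.4005, 68.9505) (23.0456, 88) (4.2501, 88)]  |A|=357.3657
6. ⊥bis P1·P5 via (9.625,63.78): [(7.0023, 67.6988) (10.875, 61.9123) (19.4005, 68.9505) (23.0456, 88) (4.2501, 88)]  |A|=344.8901
7. ⊥bis P1·P6 via (13.27,55.36): [(7.0023, 67.6988) (10.875, 61.9123) (19.4005, 68.9505) (23.0456, 88) (4.2501, 88)]  |A|=344.8901
8. canonical 5-gon: [(7.0023, 67.6988) (10.875, 61.9123) (19.4005, 68.9505) (23.0456, 88) (4.2501, 88)]
9. shoelace: 344.8901

Area of P1's cell: 344.8901 (5 vertices)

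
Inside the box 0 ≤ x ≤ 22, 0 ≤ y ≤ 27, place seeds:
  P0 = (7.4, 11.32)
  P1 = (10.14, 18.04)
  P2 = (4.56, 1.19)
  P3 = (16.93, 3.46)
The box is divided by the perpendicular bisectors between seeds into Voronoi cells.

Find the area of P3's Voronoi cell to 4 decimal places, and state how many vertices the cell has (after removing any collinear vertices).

Area of P3's cell: 126.6280 (5 vertices)

1. box [0,22]×[0,27]: [(0, 0) (22, 0) (22, 27) (0, 27)]
2. ⊥bis P3·P0 via (12.165,7.39): [(6.07, 0) (22, 0) (22, 19.3146)]  |A|=153.841
3. ⊥bis P3·P1 via (13.535,10.75): [(15.81, 11.8095) (6.07, 0) (22, 0) (22, 14.6922)]  |A|=139.5348
4. ⊥bis P3·P2 via (10.745,2.325): [(15.81, 11.8095) (10.2431, 5.0598) (11.1717, 0) (22, 0) (22, 14.6922)]  |A|=126.628
5. canonical 5-gon: [(15.81, 11.8095) (10.2431, 5.0598) (11.1717, 0) (22, 0) (22, 14.6922)]
6. shoelace: 126.628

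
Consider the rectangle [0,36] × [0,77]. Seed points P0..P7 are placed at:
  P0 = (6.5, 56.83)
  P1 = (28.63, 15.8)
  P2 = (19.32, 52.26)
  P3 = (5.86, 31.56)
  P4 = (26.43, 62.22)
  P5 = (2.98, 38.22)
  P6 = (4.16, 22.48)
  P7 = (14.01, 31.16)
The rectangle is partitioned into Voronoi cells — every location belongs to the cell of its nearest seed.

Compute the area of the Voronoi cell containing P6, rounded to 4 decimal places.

1. box [0,36]×[0,77]: [(0, 0) (36, 0) (36, 77) (0, 77)]
2. ⊥bis P6·P0 via (5.33,39.655): [(0, 40.0181) (0, 0) (36, 0) (36, 37.5657)]  |A|=1396.5081
3. ⊥bis P6·P1 via (16.395,19.14): [(21.6911, 38.5404) (0, 40.0181) (0, 0) (11.17, 0)]  |A|=649.2666
4. ⊥bis P6·P2 via (11.74,37.37): [(20.1964, 33.0651) (7.5482, 39.5039) (0, 40.0181) (0, 0) (11.17, 0)]  |A|=609.8283
5. ⊥bis P6·P3 via (5.01,27.02): [(17.8879, 24.6089) (0, 27.958) (0, 0) (11.17, 0)]  |A|=387.4967
6. ⊥bis P6·P4 via (15.295,42.35): [(17.8879, 24.6089) (0, 27.958) (0, 0) (11.17, 0)]  |A|=387.4967
7. ⊥bis P6·P5 via (3.57,30.35): [(17.8879, 24.6089) (0, 27.958) (0, 0) (11.17, 0)]  |A|=387.4967
8. ⊥bis P6·P7 via (9.085,26.82): [(16.2668, 18.6702) (9.6791, 26.1458) (0, 27.958) (0, 0) (11.17, 0)]  |A|=361.8758
9. canonical 5-gon: [(16.2668, 18.6702) (9.6791, 26.1458) (0, 27.958) (0, 0) (11.17, 0)]
10. shoelace: 361.8758

Area of P6's cell: 361.8758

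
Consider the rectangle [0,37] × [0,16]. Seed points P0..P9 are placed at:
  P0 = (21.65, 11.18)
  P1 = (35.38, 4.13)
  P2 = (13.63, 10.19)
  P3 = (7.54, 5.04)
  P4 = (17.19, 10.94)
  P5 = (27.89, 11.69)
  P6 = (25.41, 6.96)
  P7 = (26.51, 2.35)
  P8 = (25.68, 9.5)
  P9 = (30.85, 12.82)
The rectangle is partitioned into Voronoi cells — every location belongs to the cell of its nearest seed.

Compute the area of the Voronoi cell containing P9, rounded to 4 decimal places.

1. box [0,37]×[0,16]: [(0, 0) (37, 0) (37, 16) (0, 16)]
2. ⊥bis P9·P0 via (26.25,12): [(28.3891, 0) (37, 0) (37, 16) (25.537, 16)]  |A|=160.5913
3. ⊥bis P9·P1 via (33.115,8.475): [(27.4086, 5.5003) (37, 10.5002) (37, 16) (25.537, 16)]  |A|=86.5543
4. ⊥bis P9·P2 via (22.24,11.505): [(27.4086, 5.5003) (37, 10.5002) (37, 16) (25.537, 16)]  |A|=86.5543
5. ⊥bis P9·P3 via (19.195,8.93): [(27.4086, 5.5003) (37, 10.5002) (37, 16) (25.537, 16)]  |A|=86.5543
6. ⊥bis P9·P4 via (24.02,11.88): [(27.4086, 5.5003) (37, 10.5002) (37, 16) (25.537, 16)]  |A|=86.5543
7. ⊥bis P9·P5 via (29.37,12.255): [(31.1951, 7.4742) (37, 10.5002) (37, 16) (27.9403, 16)]  |A|=54.5834
8. ⊥bis P9·P6 via (28.13,9.89): [(31.1951, 7.4742) (37, 10.5002) (37, 16) (27.9403, 16)]  |A|=54.5834
9. ⊥bis P9·P7 via (28.68,7.585): [(31.1951, 7.4742) (37, 10.5002) (37, 16) (27.9403, 16)]  |A|=54.5834
10. ⊥bis P9·P8 via (28.265,11.16): [(31.1951, 7.4742) (37, 10.5002) (37, 16) (27.9403, 16)]  |A|=54.5834
11. canonical 4-gon: [(31.1951, 7.4742) (37, 10.5002) (37, 16) (27.9403, 16)]
12. shoelace: 54.5834

Area of P9's cell: 54.5834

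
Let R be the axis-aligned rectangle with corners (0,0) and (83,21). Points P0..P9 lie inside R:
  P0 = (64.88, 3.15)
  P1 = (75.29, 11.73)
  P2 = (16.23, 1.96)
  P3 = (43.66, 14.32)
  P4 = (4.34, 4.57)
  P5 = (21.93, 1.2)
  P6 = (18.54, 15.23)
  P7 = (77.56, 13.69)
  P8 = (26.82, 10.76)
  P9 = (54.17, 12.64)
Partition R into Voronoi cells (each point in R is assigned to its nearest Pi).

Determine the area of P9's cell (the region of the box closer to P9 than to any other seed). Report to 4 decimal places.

Area of P9's cell: 259.7392

1. box [0,83]×[0,21]: [(0, 0) (83, 0) (83, 21) (0, 21)]
2. ⊥bis P9·P0 via (59.525,7.895): [(0, 0) (52.5293, 0) (71.1372, 21) (0, 21)]  |A|=1298.4984
3. ⊥bis P9·P1 via (64.73,12.185): [(0, 0) (52.5293, 0) (64.8017, 13.8501) (65.1098, 21) (0, 21)]  |A|=1276.9509
4. ⊥bis P9·P2 via (35.2,7.3): [(37.2549, 0) (52.5293, 0) (64.8017, 13.8501) (65.1098, 21) (31.3435, 21)]  |A|=556.6675
5. ⊥bis P9·P3 via (48.915,13.48): [(46.7603, 0) (52.5293, 0) (64.8017, 13.8501) (65.1098, 21) (50.1171, 21)]  |A|=259.7392
6. ⊥bis P9·P4 via (29.255,8.605): [(46.7603, 0) (52.5293, 0) (64.8017, 13.8501) (65.1098, 21) (50.1171, 21)]  |A|=259.7392
7. ⊥bis P9·P5 via (38.05,6.92): [(46.7603, 0) (52.5293, 0) (64.8017, 13.8501) (65.1098, 21) (50.1171, 21)]  |A|=259.7392
8. ⊥bis P9·P6 via (36.355,13.935): [(46.7603, 0) (52.5293, 0) (64.8017, 13.8501) (65.1098, 21) (50.1171, 21)]  |A|=259.7392
9. ⊥bis P9·P7 via (65.865,13.165): [(46.7603, 0) (52.5293, 0) (64.8017, 13.8501) (65.1098, 21) (50.1171, 21)]  |A|=259.7392
10. ⊥bis P9·P8 via (40.495,11.7): [(46.7603, 0) (52.5293, 0) (64.8017, 13.8501) (65.1098, 21) (50.1171, 21)]  |A|=259.7392
11. canonical 5-gon: [(46.7603, 0) (52.5293, 0) (64.8017, 13.8501) (65.1098, 21) (50.1171, 21)]
12. shoelace: 259.7392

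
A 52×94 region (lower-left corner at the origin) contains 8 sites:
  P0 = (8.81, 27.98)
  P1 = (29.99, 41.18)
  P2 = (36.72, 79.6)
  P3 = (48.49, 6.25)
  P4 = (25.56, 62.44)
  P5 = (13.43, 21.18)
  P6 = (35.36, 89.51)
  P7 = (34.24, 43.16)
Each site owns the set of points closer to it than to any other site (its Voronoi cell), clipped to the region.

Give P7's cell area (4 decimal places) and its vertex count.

Area of P7's cell: 594.8556 (5 vertices)

1. box [0,52]×[0,94]: [(0, 0) (52, 0) (52, 94) (0, 94)]
2. ⊥bis P7·P0 via (21.525,35.57): [(0, 71.6293) (42.7579, 0) (52, 0) (52, 94) (0, 94)]  |A|=3356.64
3. ⊥bis P7·P1 via (32.115,42.17): [(51.7613, 0) (52, 0) (52, 94) (7.9683, 94)]  |A|=2080.7099
4. ⊥bis P7·P2 via (35.48,61.38): [(22.7622, 62.2455) (51.7613, 0) (52, 0) (52, 60.2557)]  |A|=888.3035
5. ⊥bis P7·P3 via (41.365,24.705): [(22.7622, 62.2455) (40.4214, 24.3407) (52, 28.8109) (52, 60.2557)]  |A|=718.6024
6. ⊥bis P7·P4 via (29.9,52.8): [(47.188, 60.5832) (27.6373, 51.7813) (40.4214, 24.3407) (52, 28.8109) (52, 60.2557)]  |A|=594.8556
7. ⊥bis P7·P5 via (23.835,32.17): [(47.188, 60.5832) (27.6373, 51.7813) (40.4214, 24.3407) (52, 28.8109) (52, 60.2557)]  |A|=594.8556
8. ⊥bis P7·P6 via (34.8,66.335): [(47.188, 60.5832) (27.6373, 51.7813) (40.4214, 24.3407) (52, 28.8109) (52, 60.2557)]  |A|=594.8556
9. canonical 5-gon: [(47.188, 60.5832) (27.6373, 51.7813) (40.4214, 24.3407) (52, 28.8109) (52, 60.2557)]
10. shoelace: 594.8556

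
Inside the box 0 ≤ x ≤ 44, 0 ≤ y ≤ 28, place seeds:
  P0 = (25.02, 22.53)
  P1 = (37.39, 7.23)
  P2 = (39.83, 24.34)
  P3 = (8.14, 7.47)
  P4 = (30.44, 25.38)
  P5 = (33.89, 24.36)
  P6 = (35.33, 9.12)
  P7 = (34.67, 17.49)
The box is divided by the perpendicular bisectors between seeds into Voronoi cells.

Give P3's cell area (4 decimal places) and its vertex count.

Area of P3's cell: 453.3428 (5 vertices)

1. box [0,44]×[0,28]: [(0, 0) (44, 0) (44, 28) (0, 28)]
2. ⊥bis P3·P0 via (16.58,15): [(0, 0) (29.9627, 0) (4.9817, 28) (0, 28)]  |A|=489.221
3. ⊥bis P3·P1 via (22.765,7.35): [(0, 0) (22.7047, 0) (22.7708, 8.061) (4.9817, 28) (0, 28)]  |A|=459.9676
4. ⊥bis P3·P2 via (23.985,15.905): [(0, 0) (22.7047, 0) (22.7708, 8.061) (4.9817, 28) (0, 28)]  |A|=459.9676
5. ⊥bis P3·P4 via (19.29,16.425): [(0, 0) (22.7047, 0) (22.7708, 8.061) (4.9817, 28) (0, 28)]  |A|=459.9676
6. ⊥bis P3·P5 via (21.015,15.915): [(0, 0) (22.7047, 0) (22.7708, 8.061) (4.9817, 28) (0, 28)]  |A|=459.9676
7. ⊥bis P3·P6 via (21.735,8.295): [(0, 0) (22.2384, 0) (21.6746, 9.2897) (4.9817, 28) (0, 28)]  |A|=453.3428
8. ⊥bis P3·P7 via (21.405,12.48): [(0, 0) (22.2384, 0) (21.6746, 9.2897) (4.9817, 28) (0, 28)]  |A|=453.3428
9. canonical 5-gon: [(0, 0) (22.2384, 0) (21.6746, 9.2897) (4.9817, 28) (0, 28)]
10. shoelace: 453.3428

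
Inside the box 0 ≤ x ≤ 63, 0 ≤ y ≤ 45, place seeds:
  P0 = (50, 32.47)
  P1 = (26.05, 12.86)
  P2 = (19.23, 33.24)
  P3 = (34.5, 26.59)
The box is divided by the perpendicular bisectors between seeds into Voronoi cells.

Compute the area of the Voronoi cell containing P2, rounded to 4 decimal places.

1. box [0,63]×[0,45]: [(0, 0) (63, 0) (63, 45) (0, 45)]
2. ⊥bis P2·P0 via (34.615,32.855): [(0, 0) (33.7928, 0) (34.9189, 45) (0, 45)]  |A|=1546.0143
3. ⊥bis P2·P1 via (22.64,23.05): [(0, 15.4737) (34.4687, 27.0084) (34.9189, 45) (0, 45)]  |A|=822.9904
4. ⊥bis P2·P3 via (26.865,29.915): [(0, 15.4737) (24.0861, 23.5339) (33.4344, 45) (0, 45)]  |A|=714.4394
5. canonical 4-gon: [(0, 15.4737) (24.0861, 23.5339) (33.4344, 45) (0, 45)]
6. shoelace: 714.4394

Area of P2's cell: 714.4394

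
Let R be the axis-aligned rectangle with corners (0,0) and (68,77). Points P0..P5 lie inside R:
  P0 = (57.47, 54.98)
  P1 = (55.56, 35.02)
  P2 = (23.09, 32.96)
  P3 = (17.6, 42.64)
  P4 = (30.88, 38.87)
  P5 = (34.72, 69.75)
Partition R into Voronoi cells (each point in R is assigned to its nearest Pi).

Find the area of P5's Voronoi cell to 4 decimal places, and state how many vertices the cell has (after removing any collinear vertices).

1. box [0,68]×[0,77]: [(0, 0) (68, 0) (68, 77) (0, 77)]
2. ⊥bis P5·P0 via (46.095,62.365): [(0, 0) (5.6057, 0) (55.5965, 77) (0, 77)]  |A|=2356.2853
3. ⊥bis P5·P1 via (45.14,52.385): [(0, 25.2984) (36.09, 46.9545) (55.5965, 77) (0, 77)]  |A|=1768.1684
4. ⊥bis P5·P2 via (28.905,51.355): [(0, 60.4924) (37.237, 48.7211) (55.5965, 77) (0, 77)]  |A|=1093.4499
5. ⊥bis P5·P3 via (26.16,56.195): [(0, 72.7151) (37.4574, 49.0607) (55.5965, 77) (0, 77)]  |A|=856.9156
6. ⊥bis P5·P4 via (32.8,54.31): [(0, 72.7151) (28.2487, 54.876) (40.2629, 53.382) (55.5965, 77) (0, 77)]  |A|=828.8614
7. canonical 5-gon: [(0, 72.7151) (28.2487, 54.876) (40.2629, 53.382) (55.5965, 77) (0, 77)]
8. shoelace: 828.8614

Area of P5's cell: 828.8614 (5 vertices)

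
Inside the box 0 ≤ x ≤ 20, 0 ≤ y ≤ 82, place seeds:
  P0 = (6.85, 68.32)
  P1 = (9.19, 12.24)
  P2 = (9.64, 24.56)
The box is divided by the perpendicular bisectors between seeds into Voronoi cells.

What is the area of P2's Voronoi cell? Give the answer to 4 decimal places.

Area of P2's cell: 563.4652

1. box [0,20]×[0,82]: [(0, 0) (20, 0) (20, 82) (0, 82)]
2. ⊥bis P2·P0 via (8.245,46.44): [(0, 45.9143) (0, 0) (20, 0) (20, 47.1895)]  |A|=931.0379
3. ⊥bis P2·P1 via (9.415,18.4): [(0, 45.9143) (0, 18.7439) (20, 18.0134) (20, 47.1895)]  |A|=563.4652
4. canonical 4-gon: [(0, 45.9143) (0, 18.7439) (20, 18.0134) (20, 47.1895)]
5. shoelace: 563.4652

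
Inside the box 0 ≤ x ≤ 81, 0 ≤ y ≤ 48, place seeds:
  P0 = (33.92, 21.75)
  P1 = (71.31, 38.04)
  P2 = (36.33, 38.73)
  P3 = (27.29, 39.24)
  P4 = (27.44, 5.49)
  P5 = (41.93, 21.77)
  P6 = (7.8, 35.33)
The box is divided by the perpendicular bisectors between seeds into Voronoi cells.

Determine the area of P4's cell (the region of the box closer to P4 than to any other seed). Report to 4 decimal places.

1. box [0,81]×[0,48]: [(0, 0) (81, 0) (81, 48) (0, 48)]
2. ⊥bis P4·P0 via (30.68,13.62): [(0, 25.8467) (0, 0) (64.8561, 0)]  |A|=838.1587
3. ⊥bis P4·P1 via (49.375,21.765): [(0, 25.8467) (0, 0) (64.8561, 0)]  |A|=838.1587
4. ⊥bis P4·P2 via (31.885,22.11): [(0, 25.8467) (0, 0) (64.8561, 0)]  |A|=838.1587
5. ⊥bis P4·P3 via (27.365,22.365): [(8.942, 22.2831) (0, 22.2434) (0, 0) (64.8561, 0)]  |A|=822.0482
6. ⊥bis P4·P5 via (34.685,13.63): [(37.9526, 10.7217) (8.942, 22.2831) (0, 22.2434) (0, 0) (49.9988, 0)]  |A|=742.4001
7. ⊥bis P4·P6 via (17.62,20.41): [(37.9526, 10.7217) (16.1198, 19.4226) (0, 8.8129) (0, 0) (49.9988, 0)]  |A|=621.2201
8. canonical 5-gon: [(37.9526, 10.7217) (16.1198, 19.4226) (0, 8.8129) (0, 0) (49.9988, 0)]
9. shoelace: 621.2201

Area of P4's cell: 621.2201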